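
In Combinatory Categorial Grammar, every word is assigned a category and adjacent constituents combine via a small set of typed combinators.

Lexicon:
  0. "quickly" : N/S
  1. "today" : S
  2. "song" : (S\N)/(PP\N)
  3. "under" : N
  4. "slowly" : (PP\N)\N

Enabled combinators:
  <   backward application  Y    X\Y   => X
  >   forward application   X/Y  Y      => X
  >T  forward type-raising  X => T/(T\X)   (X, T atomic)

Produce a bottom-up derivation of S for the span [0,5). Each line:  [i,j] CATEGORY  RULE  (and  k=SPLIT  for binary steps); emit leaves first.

[0,1] N/S  lex  "quickly"
[1,2] S  lex  "today"
[0,2] N  >  k=1
[2,3] (S\N)/(PP\N)  lex  "song"
[3,4] N  lex  "under"
[4,5] (PP\N)\N  lex  "slowly"
[3,5] PP\N  <  k=4
[2,5] S\N  >  k=3
[0,5] S  <  k=2

[0,5] S   <
  [0,2] N   >
    [0,1] "quickly" : N/S
    [1,2] "today" : S
  [2,5] S\N   >
    [2,3] "song" : (S\N)/(PP\N)
    [3,5] PP\N   <
      [3,4] "under" : N
      [4,5] "slowly" : (PP\N)\N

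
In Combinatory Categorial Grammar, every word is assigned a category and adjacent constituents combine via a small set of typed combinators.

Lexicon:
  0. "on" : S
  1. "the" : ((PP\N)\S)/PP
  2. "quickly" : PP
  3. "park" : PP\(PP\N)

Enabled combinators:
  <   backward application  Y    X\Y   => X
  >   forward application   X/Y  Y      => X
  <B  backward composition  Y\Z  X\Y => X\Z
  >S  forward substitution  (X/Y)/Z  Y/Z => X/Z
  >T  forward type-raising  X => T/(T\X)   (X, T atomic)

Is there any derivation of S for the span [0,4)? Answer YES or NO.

S ((PP\N)\S)/PP PP PP\(PP\N)
CKY chart[0,4] = {N/(N\PP), NP/(NP\PP), PP, PP/(PP\PP), S/(S\PP)}; S ∉ chart

NO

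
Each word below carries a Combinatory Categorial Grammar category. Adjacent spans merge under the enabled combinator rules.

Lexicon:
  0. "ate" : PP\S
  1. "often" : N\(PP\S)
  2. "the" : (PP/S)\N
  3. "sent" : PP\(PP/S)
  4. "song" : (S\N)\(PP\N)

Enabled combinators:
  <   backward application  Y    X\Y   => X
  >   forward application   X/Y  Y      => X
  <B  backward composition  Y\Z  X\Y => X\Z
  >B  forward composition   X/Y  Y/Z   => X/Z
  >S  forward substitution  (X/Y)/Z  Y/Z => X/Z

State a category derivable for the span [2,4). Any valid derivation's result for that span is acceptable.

PP\N

[0,5] S   <
  [0,2] N   <
    [0,1] "ate" : PP\S
    [1,2] "often" : N\(PP\S)
  [2,5] S\N   <
    [2,4] PP\N   <B
      [2,3] "the" : (PP/S)\N
      [3,4] "sent" : PP\(PP/S)
    [4,5] "song" : (S\N)\(PP\N)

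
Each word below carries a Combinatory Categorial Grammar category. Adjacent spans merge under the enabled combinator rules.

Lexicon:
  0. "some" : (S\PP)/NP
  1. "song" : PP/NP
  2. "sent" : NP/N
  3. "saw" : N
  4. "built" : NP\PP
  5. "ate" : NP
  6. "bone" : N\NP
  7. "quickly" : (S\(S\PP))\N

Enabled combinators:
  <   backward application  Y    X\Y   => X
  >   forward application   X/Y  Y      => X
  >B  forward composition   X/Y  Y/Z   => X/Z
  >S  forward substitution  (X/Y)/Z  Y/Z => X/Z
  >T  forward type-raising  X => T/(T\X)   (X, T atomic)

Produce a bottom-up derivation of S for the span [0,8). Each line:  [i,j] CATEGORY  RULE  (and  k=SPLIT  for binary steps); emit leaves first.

[0,8] S   <
  [0,5] S\PP   >
    [0,1] "some" : (S\PP)/NP
    [1,5] NP   <
      [1,4] PP   >
        [1,2] "song" : PP/NP
        [2,4] NP   >
          [2,3] "sent" : NP/N
          [3,4] "saw" : N
      [4,5] "built" : NP\PP
  [5,8] S\(S\PP)   <
    [5,7] N   >
      [5,6] N/(N\NP)   >T
        [5,6] "ate" : NP
      [6,7] "bone" : N\NP
    [7,8] "quickly" : (S\(S\PP))\N

[0,1] (S\PP)/NP  lex  "some"
[1,2] PP/NP  lex  "song"
[2,3] NP/N  lex  "sent"
[3,4] N  lex  "saw"
[2,4] NP  >  k=3
[1,4] PP  >  k=2
[4,5] NP\PP  lex  "built"
[1,5] NP  <  k=4
[0,5] S\PP  >  k=1
[5,6] NP  lex  "ate"
[5,6] N/(N\NP)  >T
[6,7] N\NP  lex  "bone"
[5,7] N  >  k=6
[7,8] (S\(S\PP))\N  lex  "quickly"
[5,8] S\(S\PP)  <  k=7
[0,8] S  <  k=5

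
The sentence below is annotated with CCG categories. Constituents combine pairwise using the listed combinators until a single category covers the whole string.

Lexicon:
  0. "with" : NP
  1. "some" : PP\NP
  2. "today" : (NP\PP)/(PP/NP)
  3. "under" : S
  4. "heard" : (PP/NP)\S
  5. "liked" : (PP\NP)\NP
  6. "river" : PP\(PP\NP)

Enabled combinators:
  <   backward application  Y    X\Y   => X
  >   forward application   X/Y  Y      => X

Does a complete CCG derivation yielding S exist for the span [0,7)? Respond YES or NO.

NP PP\NP (NP\PP)/(PP/NP) S (PP/NP)\S (PP\NP)\NP PP\(PP\NP)
CKY chart[0,7] = {PP}; S ∉ chart

NO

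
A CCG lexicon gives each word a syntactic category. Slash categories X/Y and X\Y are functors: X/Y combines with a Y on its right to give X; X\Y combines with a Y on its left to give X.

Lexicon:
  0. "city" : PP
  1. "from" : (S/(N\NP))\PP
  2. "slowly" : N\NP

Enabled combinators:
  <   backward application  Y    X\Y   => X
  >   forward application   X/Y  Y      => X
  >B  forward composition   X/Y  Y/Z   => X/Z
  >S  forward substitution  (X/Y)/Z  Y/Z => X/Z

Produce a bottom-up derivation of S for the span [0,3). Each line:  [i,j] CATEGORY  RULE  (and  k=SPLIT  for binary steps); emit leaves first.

[0,1] PP  lex  "city"
[1,2] (S/(N\NP))\PP  lex  "from"
[0,2] S/(N\NP)  <  k=1
[2,3] N\NP  lex  "slowly"
[0,3] S  >  k=2

[0,3] S   >
  [0,2] S/(N\NP)   <
    [0,1] "city" : PP
    [1,2] "from" : (S/(N\NP))\PP
  [2,3] "slowly" : N\NP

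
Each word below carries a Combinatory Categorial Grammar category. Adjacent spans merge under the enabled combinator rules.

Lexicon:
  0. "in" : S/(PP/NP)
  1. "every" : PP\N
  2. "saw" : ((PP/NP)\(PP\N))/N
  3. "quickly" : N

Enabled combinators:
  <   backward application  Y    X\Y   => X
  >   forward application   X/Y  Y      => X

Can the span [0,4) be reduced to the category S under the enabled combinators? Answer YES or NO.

[0,4] S   >
  [0,1] "in" : S/(PP/NP)
  [1,4] PP/NP   <
    [1,2] "every" : PP\N
    [2,4] (PP/NP)\(PP\N)   >
      [2,3] "saw" : ((PP/NP)\(PP\N))/N
      [3,4] "quickly" : N

YES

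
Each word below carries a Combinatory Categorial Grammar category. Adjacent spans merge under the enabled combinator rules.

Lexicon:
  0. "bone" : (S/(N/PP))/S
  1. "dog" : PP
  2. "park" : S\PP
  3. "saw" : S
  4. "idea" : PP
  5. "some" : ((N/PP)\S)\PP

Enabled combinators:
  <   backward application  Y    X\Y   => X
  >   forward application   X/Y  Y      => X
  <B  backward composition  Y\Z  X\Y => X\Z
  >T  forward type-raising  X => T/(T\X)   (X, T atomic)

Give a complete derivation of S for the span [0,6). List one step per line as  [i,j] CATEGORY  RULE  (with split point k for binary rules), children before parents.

[0,6] S   >
  [0,3] S/(N/PP)   >
    [0,1] "bone" : (S/(N/PP))/S
    [1,3] S   <
      [1,2] "dog" : PP
      [2,3] "park" : S\PP
  [3,6] N/PP   <
    [3,4] "saw" : S
    [4,6] (N/PP)\S   <
      [4,5] "idea" : PP
      [5,6] "some" : ((N/PP)\S)\PP

[0,1] (S/(N/PP))/S  lex  "bone"
[1,2] PP  lex  "dog"
[2,3] S\PP  lex  "park"
[1,3] S  <  k=2
[0,3] S/(N/PP)  >  k=1
[3,4] S  lex  "saw"
[4,5] PP  lex  "idea"
[5,6] ((N/PP)\S)\PP  lex  "some"
[4,6] (N/PP)\S  <  k=5
[3,6] N/PP  <  k=4
[0,6] S  >  k=3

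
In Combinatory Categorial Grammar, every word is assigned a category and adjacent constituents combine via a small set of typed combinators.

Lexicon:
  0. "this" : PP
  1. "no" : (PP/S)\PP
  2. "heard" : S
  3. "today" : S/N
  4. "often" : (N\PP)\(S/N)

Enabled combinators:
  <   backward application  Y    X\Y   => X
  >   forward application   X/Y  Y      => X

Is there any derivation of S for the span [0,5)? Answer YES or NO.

PP (PP/S)\PP S S/N (N\PP)\(S/N)
CKY chart[0,5] = {N}; S ∉ chart

NO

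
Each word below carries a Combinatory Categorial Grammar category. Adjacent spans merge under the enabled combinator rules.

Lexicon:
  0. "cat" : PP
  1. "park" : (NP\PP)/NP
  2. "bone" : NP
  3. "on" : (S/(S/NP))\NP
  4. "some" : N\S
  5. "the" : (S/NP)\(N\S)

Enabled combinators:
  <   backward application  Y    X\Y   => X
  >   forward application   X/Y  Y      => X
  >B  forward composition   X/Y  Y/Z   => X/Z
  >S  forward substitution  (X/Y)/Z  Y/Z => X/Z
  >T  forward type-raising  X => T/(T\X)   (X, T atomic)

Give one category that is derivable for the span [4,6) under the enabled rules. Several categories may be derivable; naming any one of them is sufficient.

[0,6] S   >
  [0,4] S/(S/NP)   <
    [0,3] NP   <
      [0,1] "cat" : PP
      [1,3] NP\PP   >
        [1,2] "park" : (NP\PP)/NP
        [2,3] "bone" : NP
    [3,4] "on" : (S/(S/NP))\NP
  [4,6] S/NP   <
    [4,5] "some" : N\S
    [5,6] "the" : (S/NP)\(N\S)

S/NP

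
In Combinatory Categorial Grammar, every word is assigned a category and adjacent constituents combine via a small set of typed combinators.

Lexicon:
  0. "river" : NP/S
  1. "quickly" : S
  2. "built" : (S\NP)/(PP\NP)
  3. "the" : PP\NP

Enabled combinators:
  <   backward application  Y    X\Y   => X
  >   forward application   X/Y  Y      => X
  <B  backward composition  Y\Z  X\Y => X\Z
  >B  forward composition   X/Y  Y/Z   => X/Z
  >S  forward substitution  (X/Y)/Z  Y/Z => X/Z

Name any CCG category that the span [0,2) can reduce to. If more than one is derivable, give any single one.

[0,4] S   <
  [0,2] NP   >
    [0,1] "river" : NP/S
    [1,2] "quickly" : S
  [2,4] S\NP   >
    [2,3] "built" : (S\NP)/(PP\NP)
    [3,4] "the" : PP\NP

NP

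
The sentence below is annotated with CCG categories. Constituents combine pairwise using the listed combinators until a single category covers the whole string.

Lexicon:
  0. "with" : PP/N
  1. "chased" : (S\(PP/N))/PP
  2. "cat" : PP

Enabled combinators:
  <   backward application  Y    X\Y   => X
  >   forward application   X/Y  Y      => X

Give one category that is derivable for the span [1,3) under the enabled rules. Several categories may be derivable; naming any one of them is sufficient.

[0,3] S   <
  [0,1] "with" : PP/N
  [1,3] S\(PP/N)   >
    [1,2] "chased" : (S\(PP/N))/PP
    [2,3] "cat" : PP

S\(PP/N)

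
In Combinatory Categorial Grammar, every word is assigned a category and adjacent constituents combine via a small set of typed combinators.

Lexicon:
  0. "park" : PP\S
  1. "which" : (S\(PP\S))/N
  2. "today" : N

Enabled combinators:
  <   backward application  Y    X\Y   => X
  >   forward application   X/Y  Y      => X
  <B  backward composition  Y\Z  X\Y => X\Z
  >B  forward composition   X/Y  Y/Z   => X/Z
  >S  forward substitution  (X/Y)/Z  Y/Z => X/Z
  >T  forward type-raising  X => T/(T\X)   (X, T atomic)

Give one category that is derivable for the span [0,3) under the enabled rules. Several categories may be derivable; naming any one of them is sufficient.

[0,3] S   <
  [0,1] "park" : PP\S
  [1,3] S\(PP\S)   >
    [1,2] "which" : (S\(PP\S))/N
    [2,3] "today" : N

S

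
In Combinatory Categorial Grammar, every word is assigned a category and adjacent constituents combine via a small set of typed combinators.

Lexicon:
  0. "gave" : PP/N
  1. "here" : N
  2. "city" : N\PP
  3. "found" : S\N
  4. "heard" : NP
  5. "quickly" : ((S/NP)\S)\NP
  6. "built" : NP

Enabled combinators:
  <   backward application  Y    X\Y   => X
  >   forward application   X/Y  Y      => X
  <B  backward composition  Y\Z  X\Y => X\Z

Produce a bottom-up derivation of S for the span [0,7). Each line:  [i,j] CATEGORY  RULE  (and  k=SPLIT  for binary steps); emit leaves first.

[0,1] PP/N  lex  "gave"
[1,2] N  lex  "here"
[0,2] PP  >  k=1
[2,3] N\PP  lex  "city"
[0,3] N  <  k=2
[3,4] S\N  lex  "found"
[0,4] S  <  k=3
[4,5] NP  lex  "heard"
[5,6] ((S/NP)\S)\NP  lex  "quickly"
[4,6] (S/NP)\S  <  k=5
[0,6] S/NP  <  k=4
[6,7] NP  lex  "built"
[0,7] S  >  k=6

[0,7] S   >
  [0,6] S/NP   <
    [0,4] S   <
      [0,3] N   <
        [0,2] PP   >
          [0,1] "gave" : PP/N
          [1,2] "here" : N
        [2,3] "city" : N\PP
      [3,4] "found" : S\N
    [4,6] (S/NP)\S   <
      [4,5] "heard" : NP
      [5,6] "quickly" : ((S/NP)\S)\NP
  [6,7] "built" : NP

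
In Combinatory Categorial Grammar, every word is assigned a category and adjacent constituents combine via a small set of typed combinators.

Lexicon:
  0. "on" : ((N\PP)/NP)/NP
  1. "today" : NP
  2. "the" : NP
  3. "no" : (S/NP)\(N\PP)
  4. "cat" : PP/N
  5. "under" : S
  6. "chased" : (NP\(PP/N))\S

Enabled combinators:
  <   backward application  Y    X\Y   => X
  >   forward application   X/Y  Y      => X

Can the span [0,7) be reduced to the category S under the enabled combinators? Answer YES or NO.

[0,7] S   >
  [0,4] S/NP   <
    [0,3] N\PP   >
      [0,2] (N\PP)/NP   >
        [0,1] "on" : ((N\PP)/NP)/NP
        [1,2] "today" : NP
      [2,3] "the" : NP
    [3,4] "no" : (S/NP)\(N\PP)
  [4,7] NP   <
    [4,5] "cat" : PP/N
    [5,7] NP\(PP/N)   <
      [5,6] "under" : S
      [6,7] "chased" : (NP\(PP/N))\S

YES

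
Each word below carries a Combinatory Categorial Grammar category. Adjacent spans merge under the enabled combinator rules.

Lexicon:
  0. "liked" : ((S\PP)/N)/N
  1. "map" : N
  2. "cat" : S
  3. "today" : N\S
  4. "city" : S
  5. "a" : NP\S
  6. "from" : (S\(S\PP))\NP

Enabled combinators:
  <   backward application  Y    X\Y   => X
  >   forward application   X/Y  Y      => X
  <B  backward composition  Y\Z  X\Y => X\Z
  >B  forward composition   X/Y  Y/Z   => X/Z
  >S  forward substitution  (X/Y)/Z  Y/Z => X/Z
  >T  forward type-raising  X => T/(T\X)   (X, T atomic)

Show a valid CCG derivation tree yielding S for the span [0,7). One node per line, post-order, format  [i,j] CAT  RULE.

[0,7] S   <
  [0,4] S\PP   >
    [0,2] (S\PP)/N   >
      [0,1] "liked" : ((S\PP)/N)/N
      [1,2] "map" : N
    [2,4] N   >
      [2,3] N/(N\S)   >T
        [2,3] "cat" : S
      [3,4] "today" : N\S
  [4,7] S\(S\PP)   <
    [4,6] NP   >
      [4,5] NP/(NP\S)   >T
        [4,5] "city" : S
      [5,6] "a" : NP\S
    [6,7] "from" : (S\(S\PP))\NP

[0,1] ((S\PP)/N)/N  lex  "liked"
[1,2] N  lex  "map"
[0,2] (S\PP)/N  >  k=1
[2,3] S  lex  "cat"
[2,3] N/(N\S)  >T
[3,4] N\S  lex  "today"
[2,4] N  >  k=3
[0,4] S\PP  >  k=2
[4,5] S  lex  "city"
[4,5] NP/(NP\S)  >T
[5,6] NP\S  lex  "a"
[4,6] NP  >  k=5
[6,7] (S\(S\PP))\NP  lex  "from"
[4,7] S\(S\PP)  <  k=6
[0,7] S  <  k=4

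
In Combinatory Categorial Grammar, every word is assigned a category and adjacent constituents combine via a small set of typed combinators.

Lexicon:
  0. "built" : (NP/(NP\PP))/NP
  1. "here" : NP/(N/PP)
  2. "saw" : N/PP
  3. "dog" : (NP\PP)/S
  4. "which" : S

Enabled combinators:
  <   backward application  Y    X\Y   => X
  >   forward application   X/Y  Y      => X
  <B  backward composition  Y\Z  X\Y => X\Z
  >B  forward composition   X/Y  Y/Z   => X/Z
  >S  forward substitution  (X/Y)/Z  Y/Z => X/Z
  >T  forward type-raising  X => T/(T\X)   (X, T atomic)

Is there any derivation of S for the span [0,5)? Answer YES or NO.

NO

(NP/(NP\PP))/NP NP/(N/PP) N/PP (NP\PP)/S S
CKY chart[0,5] = {N/(N\NP), NP, NP/(NP\NP), NP/(S\S), PP/(PP\NP), S/(S\NP)}; S ∉ chart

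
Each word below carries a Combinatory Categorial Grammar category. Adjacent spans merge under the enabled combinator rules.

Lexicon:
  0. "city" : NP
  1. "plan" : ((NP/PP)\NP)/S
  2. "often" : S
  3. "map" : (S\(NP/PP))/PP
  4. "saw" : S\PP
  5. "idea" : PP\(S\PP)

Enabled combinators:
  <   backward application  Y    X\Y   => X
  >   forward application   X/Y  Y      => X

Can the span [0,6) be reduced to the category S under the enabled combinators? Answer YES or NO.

[0,6] S   <
  [0,3] NP/PP   <
    [0,1] "city" : NP
    [1,3] (NP/PP)\NP   >
      [1,2] "plan" : ((NP/PP)\NP)/S
      [2,3] "often" : S
  [3,6] S\(NP/PP)   >
    [3,4] "map" : (S\(NP/PP))/PP
    [4,6] PP   <
      [4,5] "saw" : S\PP
      [5,6] "idea" : PP\(S\PP)

YES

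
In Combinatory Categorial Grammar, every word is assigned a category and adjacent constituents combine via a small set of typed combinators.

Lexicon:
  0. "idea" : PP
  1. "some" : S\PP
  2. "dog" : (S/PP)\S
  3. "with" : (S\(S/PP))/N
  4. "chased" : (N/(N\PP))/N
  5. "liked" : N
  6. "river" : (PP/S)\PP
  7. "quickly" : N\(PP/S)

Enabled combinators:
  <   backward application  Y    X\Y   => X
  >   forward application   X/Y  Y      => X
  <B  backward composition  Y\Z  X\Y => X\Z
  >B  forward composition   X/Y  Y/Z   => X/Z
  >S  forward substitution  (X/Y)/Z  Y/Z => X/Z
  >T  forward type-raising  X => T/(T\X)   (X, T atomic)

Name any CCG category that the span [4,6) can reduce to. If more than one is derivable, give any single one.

[0,8] S   <
  [0,3] S/PP   <
    [0,2] S   <
      [0,1] "idea" : PP
      [1,2] "some" : S\PP
    [2,3] "dog" : (S/PP)\S
  [3,8] S\(S/PP)   >
    [3,4] "with" : (S\(S/PP))/N
    [4,8] N   >
      [4,6] N/(N\PP)   >
        [4,5] "chased" : (N/(N\PP))/N
        [5,6] "liked" : N
      [6,8] N\PP   <B
        [6,7] "river" : (PP/S)\PP
        [7,8] "quickly" : N\(PP/S)

N/(N\PP)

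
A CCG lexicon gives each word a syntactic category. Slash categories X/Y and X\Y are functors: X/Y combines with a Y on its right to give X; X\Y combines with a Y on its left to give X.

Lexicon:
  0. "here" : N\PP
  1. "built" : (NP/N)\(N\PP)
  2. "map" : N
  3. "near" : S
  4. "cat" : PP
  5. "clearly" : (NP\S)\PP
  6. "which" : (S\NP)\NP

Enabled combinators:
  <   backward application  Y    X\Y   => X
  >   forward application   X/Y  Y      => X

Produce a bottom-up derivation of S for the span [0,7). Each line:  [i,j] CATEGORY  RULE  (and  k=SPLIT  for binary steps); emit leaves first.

[0,7] S   <
  [0,3] NP   >
    [0,2] NP/N   <
      [0,1] "here" : N\PP
      [1,2] "built" : (NP/N)\(N\PP)
    [2,3] "map" : N
  [3,7] S\NP   <
    [3,6] NP   <
      [3,4] "near" : S
      [4,6] NP\S   <
        [4,5] "cat" : PP
        [5,6] "clearly" : (NP\S)\PP
    [6,7] "which" : (S\NP)\NP

[0,1] N\PP  lex  "here"
[1,2] (NP/N)\(N\PP)  lex  "built"
[0,2] NP/N  <  k=1
[2,3] N  lex  "map"
[0,3] NP  >  k=2
[3,4] S  lex  "near"
[4,5] PP  lex  "cat"
[5,6] (NP\S)\PP  lex  "clearly"
[4,6] NP\S  <  k=5
[3,6] NP  <  k=4
[6,7] (S\NP)\NP  lex  "which"
[3,7] S\NP  <  k=6
[0,7] S  <  k=3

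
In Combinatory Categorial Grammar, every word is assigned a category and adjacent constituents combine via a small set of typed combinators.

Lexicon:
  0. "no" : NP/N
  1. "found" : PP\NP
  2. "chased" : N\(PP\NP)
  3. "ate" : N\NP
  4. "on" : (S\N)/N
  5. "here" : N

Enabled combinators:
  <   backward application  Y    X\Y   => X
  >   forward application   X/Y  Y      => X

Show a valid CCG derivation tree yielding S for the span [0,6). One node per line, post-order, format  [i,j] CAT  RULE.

[0,1] NP/N  lex  "no"
[1,2] PP\NP  lex  "found"
[2,3] N\(PP\NP)  lex  "chased"
[1,3] N  <  k=2
[0,3] NP  >  k=1
[3,4] N\NP  lex  "ate"
[0,4] N  <  k=3
[4,5] (S\N)/N  lex  "on"
[5,6] N  lex  "here"
[4,6] S\N  >  k=5
[0,6] S  <  k=4

[0,6] S   <
  [0,4] N   <
    [0,3] NP   >
      [0,1] "no" : NP/N
      [1,3] N   <
        [1,2] "found" : PP\NP
        [2,3] "chased" : N\(PP\NP)
    [3,4] "ate" : N\NP
  [4,6] S\N   >
    [4,5] "on" : (S\N)/N
    [5,6] "here" : N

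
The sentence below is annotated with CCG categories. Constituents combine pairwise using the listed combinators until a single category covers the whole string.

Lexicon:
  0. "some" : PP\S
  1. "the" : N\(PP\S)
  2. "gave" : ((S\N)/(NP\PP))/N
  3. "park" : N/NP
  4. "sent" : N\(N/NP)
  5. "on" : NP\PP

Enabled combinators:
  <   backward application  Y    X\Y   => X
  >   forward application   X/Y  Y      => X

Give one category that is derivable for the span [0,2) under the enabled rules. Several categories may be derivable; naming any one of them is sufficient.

[0,6] S   <
  [0,2] N   <
    [0,1] "some" : PP\S
    [1,2] "the" : N\(PP\S)
  [2,6] S\N   >
    [2,5] (S\N)/(NP\PP)   >
      [2,3] "gave" : ((S\N)/(NP\PP))/N
      [3,5] N   <
        [3,4] "park" : N/NP
        [4,5] "sent" : N\(N/NP)
    [5,6] "on" : NP\PP

N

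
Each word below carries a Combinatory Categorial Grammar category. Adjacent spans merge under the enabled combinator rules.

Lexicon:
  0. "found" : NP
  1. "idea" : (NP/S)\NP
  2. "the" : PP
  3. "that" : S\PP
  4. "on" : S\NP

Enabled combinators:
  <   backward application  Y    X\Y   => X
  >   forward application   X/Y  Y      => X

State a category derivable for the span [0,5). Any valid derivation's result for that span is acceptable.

S

[0,5] S   <
  [0,4] NP   >
    [0,2] NP/S   <
      [0,1] "found" : NP
      [1,2] "idea" : (NP/S)\NP
    [2,4] S   <
      [2,3] "the" : PP
      [3,4] "that" : S\PP
  [4,5] "on" : S\NP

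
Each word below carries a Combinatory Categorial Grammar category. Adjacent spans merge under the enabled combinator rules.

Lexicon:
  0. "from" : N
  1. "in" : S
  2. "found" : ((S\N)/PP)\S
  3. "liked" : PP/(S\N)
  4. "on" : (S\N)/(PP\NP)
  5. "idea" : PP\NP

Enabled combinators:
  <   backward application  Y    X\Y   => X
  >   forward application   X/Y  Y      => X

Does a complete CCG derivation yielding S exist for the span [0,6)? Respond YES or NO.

YES

[0,6] S   <
  [0,1] "from" : N
  [1,6] S\N   >
    [1,3] (S\N)/PP   <
      [1,2] "in" : S
      [2,3] "found" : ((S\N)/PP)\S
    [3,6] PP   >
      [3,4] "liked" : PP/(S\N)
      [4,6] S\N   >
        [4,5] "on" : (S\N)/(PP\NP)
        [5,6] "idea" : PP\NP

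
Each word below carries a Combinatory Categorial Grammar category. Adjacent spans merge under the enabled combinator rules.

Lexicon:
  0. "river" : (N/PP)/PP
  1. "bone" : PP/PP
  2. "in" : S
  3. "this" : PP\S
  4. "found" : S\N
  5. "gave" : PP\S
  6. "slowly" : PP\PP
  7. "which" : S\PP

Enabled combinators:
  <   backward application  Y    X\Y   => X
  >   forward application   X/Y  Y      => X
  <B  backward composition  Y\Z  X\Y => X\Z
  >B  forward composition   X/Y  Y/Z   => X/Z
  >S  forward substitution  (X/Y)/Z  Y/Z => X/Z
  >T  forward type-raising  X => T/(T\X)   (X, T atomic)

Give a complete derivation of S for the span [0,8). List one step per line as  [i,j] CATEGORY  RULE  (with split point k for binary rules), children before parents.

[0,8] S   <
  [0,4] N   >
    [0,2] N/PP   >S
      [0,1] "river" : (N/PP)/PP
      [1,2] "bone" : PP/PP
    [2,4] PP   >
      [2,3] PP/(PP\S)   >T
        [2,3] "in" : S
      [3,4] "this" : PP\S
  [4,8] S\N   <B
    [4,5] "found" : S\N
    [5,8] S\S   <B
      [5,7] PP\S   <B
        [5,6] "gave" : PP\S
        [6,7] "slowly" : PP\PP
      [7,8] "which" : S\PP

[0,1] (N/PP)/PP  lex  "river"
[1,2] PP/PP  lex  "bone"
[0,2] N/PP  >S  k=1
[2,3] S  lex  "in"
[2,3] PP/(PP\S)  >T
[3,4] PP\S  lex  "this"
[2,4] PP  >  k=3
[0,4] N  >  k=2
[4,5] S\N  lex  "found"
[5,6] PP\S  lex  "gave"
[6,7] PP\PP  lex  "slowly"
[5,7] PP\S  <B  k=6
[7,8] S\PP  lex  "which"
[5,8] S\S  <B  k=7
[4,8] S\N  <B  k=5
[0,8] S  <  k=4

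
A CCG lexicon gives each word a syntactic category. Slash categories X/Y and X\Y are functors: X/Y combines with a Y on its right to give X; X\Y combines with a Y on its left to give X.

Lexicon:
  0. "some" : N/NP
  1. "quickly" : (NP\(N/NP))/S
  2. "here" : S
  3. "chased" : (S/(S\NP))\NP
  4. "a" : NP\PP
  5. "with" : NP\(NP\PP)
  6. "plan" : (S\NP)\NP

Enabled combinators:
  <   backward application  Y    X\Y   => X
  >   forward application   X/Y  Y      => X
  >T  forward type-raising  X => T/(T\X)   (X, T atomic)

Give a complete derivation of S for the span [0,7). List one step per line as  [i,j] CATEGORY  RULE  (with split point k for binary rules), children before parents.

[0,7] S   >
  [0,4] S/(S\NP)   <
    [0,3] NP   <
      [0,1] "some" : N/NP
      [1,3] NP\(N/NP)   >
        [1,2] "quickly" : (NP\(N/NP))/S
        [2,3] "here" : S
    [3,4] "chased" : (S/(S\NP))\NP
  [4,7] S\NP   <
    [4,6] NP   <
      [4,5] "a" : NP\PP
      [5,6] "with" : NP\(NP\PP)
    [6,7] "plan" : (S\NP)\NP

[0,1] N/NP  lex  "some"
[1,2] (NP\(N/NP))/S  lex  "quickly"
[2,3] S  lex  "here"
[1,3] NP\(N/NP)  >  k=2
[0,3] NP  <  k=1
[3,4] (S/(S\NP))\NP  lex  "chased"
[0,4] S/(S\NP)  <  k=3
[4,5] NP\PP  lex  "a"
[5,6] NP\(NP\PP)  lex  "with"
[4,6] NP  <  k=5
[6,7] (S\NP)\NP  lex  "plan"
[4,7] S\NP  <  k=6
[0,7] S  >  k=4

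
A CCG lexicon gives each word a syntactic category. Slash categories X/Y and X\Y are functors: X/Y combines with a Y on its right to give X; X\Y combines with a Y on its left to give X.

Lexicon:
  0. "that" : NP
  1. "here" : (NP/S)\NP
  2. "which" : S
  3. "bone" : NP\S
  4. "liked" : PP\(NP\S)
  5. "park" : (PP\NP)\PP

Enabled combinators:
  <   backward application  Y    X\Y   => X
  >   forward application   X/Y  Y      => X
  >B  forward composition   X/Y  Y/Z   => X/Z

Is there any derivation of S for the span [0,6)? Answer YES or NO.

NO

NP (NP/S)\NP S NP\S PP\(NP\S) (PP\NP)\PP
CKY chart[0,6] = {PP}; S ∉ chart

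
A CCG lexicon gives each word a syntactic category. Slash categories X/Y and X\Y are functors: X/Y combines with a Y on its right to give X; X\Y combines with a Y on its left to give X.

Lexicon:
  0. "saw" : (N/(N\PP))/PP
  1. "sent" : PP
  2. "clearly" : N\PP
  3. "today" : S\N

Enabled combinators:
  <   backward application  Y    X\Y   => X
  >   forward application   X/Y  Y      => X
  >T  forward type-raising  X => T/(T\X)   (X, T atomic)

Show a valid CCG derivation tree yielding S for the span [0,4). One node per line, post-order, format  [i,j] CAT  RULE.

[0,4] S   <
  [0,3] N   >
    [0,2] N/(N\PP)   >
      [0,1] "saw" : (N/(N\PP))/PP
      [1,2] "sent" : PP
    [2,3] "clearly" : N\PP
  [3,4] "today" : S\N

[0,1] (N/(N\PP))/PP  lex  "saw"
[1,2] PP  lex  "sent"
[0,2] N/(N\PP)  >  k=1
[2,3] N\PP  lex  "clearly"
[0,3] N  >  k=2
[3,4] S\N  lex  "today"
[0,4] S  <  k=3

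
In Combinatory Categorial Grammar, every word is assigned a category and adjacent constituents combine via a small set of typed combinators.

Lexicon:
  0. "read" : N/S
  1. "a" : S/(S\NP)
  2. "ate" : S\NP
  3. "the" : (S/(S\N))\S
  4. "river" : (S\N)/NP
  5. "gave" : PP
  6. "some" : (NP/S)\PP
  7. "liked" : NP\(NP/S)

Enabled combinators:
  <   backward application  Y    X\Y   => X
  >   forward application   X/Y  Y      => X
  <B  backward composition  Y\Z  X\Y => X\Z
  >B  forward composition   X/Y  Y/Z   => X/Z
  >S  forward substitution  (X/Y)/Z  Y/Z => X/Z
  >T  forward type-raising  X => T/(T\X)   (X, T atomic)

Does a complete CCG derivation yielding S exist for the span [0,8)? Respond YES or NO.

NO

N/S S/(S\NP) S\NP (S/(S\N))\S (S\N)/NP PP (NP/S)\PP NP\(NP/S)
CKY chart[0,8] = {N, N/(NP\NP), N/(N\N), N/(S\S), NP/(NP\N), PP/(PP\N), S/(S\N)}; S ∉ chart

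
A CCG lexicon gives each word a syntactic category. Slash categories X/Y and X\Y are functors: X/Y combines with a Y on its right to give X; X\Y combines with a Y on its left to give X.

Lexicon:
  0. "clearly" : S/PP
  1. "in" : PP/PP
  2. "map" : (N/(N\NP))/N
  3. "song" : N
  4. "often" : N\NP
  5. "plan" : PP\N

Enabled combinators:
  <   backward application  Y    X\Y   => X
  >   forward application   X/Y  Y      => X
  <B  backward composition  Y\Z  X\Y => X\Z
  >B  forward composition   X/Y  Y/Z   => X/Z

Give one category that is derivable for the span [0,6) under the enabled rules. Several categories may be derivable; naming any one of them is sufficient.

S

[0,6] S   >
  [0,2] S/PP   >B
    [0,1] "clearly" : S/PP
    [1,2] "in" : PP/PP
  [2,6] PP   <
    [2,5] N   >
      [2,4] N/(N\NP)   >
        [2,3] "map" : (N/(N\NP))/N
        [3,4] "song" : N
      [4,5] "often" : N\NP
    [5,6] "plan" : PP\N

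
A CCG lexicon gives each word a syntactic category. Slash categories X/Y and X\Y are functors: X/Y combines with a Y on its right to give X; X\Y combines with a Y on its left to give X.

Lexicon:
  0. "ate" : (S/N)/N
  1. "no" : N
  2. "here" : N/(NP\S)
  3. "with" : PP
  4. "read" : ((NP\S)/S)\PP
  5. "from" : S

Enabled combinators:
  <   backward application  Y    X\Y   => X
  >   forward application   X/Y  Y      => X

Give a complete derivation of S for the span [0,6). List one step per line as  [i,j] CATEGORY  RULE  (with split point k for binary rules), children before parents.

[0,1] (S/N)/N  lex  "ate"
[1,2] N  lex  "no"
[0,2] S/N  >  k=1
[2,3] N/(NP\S)  lex  "here"
[3,4] PP  lex  "with"
[4,5] ((NP\S)/S)\PP  lex  "read"
[3,5] (NP\S)/S  <  k=4
[5,6] S  lex  "from"
[3,6] NP\S  >  k=5
[2,6] N  >  k=3
[0,6] S  >  k=2

[0,6] S   >
  [0,2] S/N   >
    [0,1] "ate" : (S/N)/N
    [1,2] "no" : N
  [2,6] N   >
    [2,3] "here" : N/(NP\S)
    [3,6] NP\S   >
      [3,5] (NP\S)/S   <
        [3,4] "with" : PP
        [4,5] "read" : ((NP\S)/S)\PP
      [5,6] "from" : S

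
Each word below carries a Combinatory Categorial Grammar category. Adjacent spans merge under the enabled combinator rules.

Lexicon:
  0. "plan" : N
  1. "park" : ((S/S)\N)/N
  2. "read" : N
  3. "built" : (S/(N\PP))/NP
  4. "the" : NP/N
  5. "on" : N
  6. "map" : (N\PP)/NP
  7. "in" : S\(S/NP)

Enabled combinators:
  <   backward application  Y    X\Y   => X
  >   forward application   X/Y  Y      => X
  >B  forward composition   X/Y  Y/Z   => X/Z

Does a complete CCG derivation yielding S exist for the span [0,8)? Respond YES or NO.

YES

[0,8] S   <
  [0,7] S/NP   >B
    [0,3] S/S   <
      [0,1] "plan" : N
      [1,3] (S/S)\N   >
        [1,2] "park" : ((S/S)\N)/N
        [2,3] "read" : N
    [3,7] S/NP   >B
      [3,6] S/(N\PP)   >
        [3,4] "built" : (S/(N\PP))/NP
        [4,6] NP   >
          [4,5] "the" : NP/N
          [5,6] "on" : N
      [6,7] "map" : (N\PP)/NP
  [7,8] "in" : S\(S/NP)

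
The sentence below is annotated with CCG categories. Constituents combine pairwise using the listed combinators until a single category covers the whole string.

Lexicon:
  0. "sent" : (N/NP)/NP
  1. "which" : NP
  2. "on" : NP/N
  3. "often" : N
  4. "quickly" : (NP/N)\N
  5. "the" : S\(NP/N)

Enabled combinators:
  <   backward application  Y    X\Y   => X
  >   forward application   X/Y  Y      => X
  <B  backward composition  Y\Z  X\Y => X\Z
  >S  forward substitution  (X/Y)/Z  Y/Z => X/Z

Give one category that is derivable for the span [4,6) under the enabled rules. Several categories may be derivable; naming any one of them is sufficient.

S\N

[0,6] S   <
  [0,4] N   >
    [0,2] N/NP   >
      [0,1] "sent" : (N/NP)/NP
      [1,2] "which" : NP
    [2,4] NP   >
      [2,3] "on" : NP/N
      [3,4] "often" : N
  [4,6] S\N   <B
    [4,5] "quickly" : (NP/N)\N
    [5,6] "the" : S\(NP/N)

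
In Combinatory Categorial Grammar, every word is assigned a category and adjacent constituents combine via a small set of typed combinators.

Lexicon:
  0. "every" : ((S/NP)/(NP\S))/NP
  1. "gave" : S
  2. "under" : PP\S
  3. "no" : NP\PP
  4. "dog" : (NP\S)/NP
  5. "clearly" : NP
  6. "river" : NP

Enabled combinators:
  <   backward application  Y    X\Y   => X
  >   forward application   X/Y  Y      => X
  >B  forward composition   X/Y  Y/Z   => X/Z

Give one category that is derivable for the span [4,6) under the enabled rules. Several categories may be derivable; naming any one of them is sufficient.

NP\S

[0,7] S   >
  [0,6] S/NP   >
    [0,4] (S/NP)/(NP\S)   >
      [0,1] "every" : ((S/NP)/(NP\S))/NP
      [1,4] NP   <
        [1,3] PP   <
          [1,2] "gave" : S
          [2,3] "under" : PP\S
        [3,4] "no" : NP\PP
    [4,6] NP\S   >
      [4,5] "dog" : (NP\S)/NP
      [5,6] "clearly" : NP
  [6,7] "river" : NP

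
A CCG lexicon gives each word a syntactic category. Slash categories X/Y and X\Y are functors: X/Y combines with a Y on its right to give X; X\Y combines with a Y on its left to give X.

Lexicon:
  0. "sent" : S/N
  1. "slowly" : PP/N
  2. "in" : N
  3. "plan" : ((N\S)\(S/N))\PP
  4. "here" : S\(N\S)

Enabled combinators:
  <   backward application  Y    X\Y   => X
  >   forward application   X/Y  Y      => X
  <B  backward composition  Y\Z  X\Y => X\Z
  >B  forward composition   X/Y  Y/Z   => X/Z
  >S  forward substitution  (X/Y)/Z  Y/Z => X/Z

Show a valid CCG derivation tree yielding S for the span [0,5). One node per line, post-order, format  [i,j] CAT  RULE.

[0,5] S   <
  [0,4] N\S   <
    [0,1] "sent" : S/N
    [1,4] (N\S)\(S/N)   <
      [1,3] PP   >
        [1,2] "slowly" : PP/N
        [2,3] "in" : N
      [3,4] "plan" : ((N\S)\(S/N))\PP
  [4,5] "here" : S\(N\S)

[0,1] S/N  lex  "sent"
[1,2] PP/N  lex  "slowly"
[2,3] N  lex  "in"
[1,3] PP  >  k=2
[3,4] ((N\S)\(S/N))\PP  lex  "plan"
[1,4] (N\S)\(S/N)  <  k=3
[0,4] N\S  <  k=1
[4,5] S\(N\S)  lex  "here"
[0,5] S  <  k=4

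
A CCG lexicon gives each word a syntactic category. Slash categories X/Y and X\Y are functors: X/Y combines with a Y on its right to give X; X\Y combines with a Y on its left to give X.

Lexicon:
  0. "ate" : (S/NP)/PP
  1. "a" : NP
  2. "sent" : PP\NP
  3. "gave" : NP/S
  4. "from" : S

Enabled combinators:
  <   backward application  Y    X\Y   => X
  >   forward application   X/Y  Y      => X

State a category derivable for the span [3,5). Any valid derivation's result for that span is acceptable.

NP

[0,5] S   >
  [0,3] S/NP   >
    [0,1] "ate" : (S/NP)/PP
    [1,3] PP   <
      [1,2] "a" : NP
      [2,3] "sent" : PP\NP
  [3,5] NP   >
    [3,4] "gave" : NP/S
    [4,5] "from" : S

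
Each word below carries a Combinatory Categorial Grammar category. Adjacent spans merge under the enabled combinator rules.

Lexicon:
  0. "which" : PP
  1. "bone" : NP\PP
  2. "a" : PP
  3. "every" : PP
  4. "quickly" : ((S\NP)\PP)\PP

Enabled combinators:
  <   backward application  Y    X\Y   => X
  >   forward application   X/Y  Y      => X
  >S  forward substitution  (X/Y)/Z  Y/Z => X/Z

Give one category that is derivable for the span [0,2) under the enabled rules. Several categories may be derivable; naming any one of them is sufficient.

[0,5] S   <
  [0,2] NP   <
    [0,1] "which" : PP
    [1,2] "bone" : NP\PP
  [2,5] S\NP   <
    [2,3] "a" : PP
    [3,5] (S\NP)\PP   <
      [3,4] "every" : PP
      [4,5] "quickly" : ((S\NP)\PP)\PP

NP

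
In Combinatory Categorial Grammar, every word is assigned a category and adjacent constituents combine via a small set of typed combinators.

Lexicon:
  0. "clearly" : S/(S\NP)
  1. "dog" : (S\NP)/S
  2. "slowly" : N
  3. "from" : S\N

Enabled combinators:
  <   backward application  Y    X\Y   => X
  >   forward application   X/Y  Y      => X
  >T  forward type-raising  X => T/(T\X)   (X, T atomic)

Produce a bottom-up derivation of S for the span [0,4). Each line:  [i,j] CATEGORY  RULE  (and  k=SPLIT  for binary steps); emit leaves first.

[0,4] S   >
  [0,1] "clearly" : S/(S\NP)
  [1,4] S\NP   >
    [1,2] "dog" : (S\NP)/S
    [2,4] S   >
      [2,3] S/(S\N)   >T
        [2,3] "slowly" : N
      [3,4] "from" : S\N

[0,1] S/(S\NP)  lex  "clearly"
[1,2] (S\NP)/S  lex  "dog"
[2,3] N  lex  "slowly"
[2,3] S/(S\N)  >T
[3,4] S\N  lex  "from"
[2,4] S  >  k=3
[1,4] S\NP  >  k=2
[0,4] S  >  k=1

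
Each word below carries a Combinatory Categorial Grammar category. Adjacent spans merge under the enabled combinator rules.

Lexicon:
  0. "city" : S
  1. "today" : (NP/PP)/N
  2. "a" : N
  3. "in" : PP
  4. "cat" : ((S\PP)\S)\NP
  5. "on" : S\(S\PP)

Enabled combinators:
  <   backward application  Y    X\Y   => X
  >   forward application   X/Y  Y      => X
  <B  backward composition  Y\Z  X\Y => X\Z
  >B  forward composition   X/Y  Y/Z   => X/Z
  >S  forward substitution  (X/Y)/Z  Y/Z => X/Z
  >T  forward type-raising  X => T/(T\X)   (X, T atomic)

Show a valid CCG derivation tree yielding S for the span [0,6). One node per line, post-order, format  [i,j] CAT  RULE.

[0,6] S   <
  [0,5] S\PP   <
    [0,1] "city" : S
    [1,5] (S\PP)\S   <
      [1,4] NP   >
        [1,3] NP/PP   >
          [1,2] "today" : (NP/PP)/N
          [2,3] "a" : N
        [3,4] "in" : PP
      [4,5] "cat" : ((S\PP)\S)\NP
  [5,6] "on" : S\(S\PP)

[0,1] S  lex  "city"
[1,2] (NP/PP)/N  lex  "today"
[2,3] N  lex  "a"
[1,3] NP/PP  >  k=2
[3,4] PP  lex  "in"
[1,4] NP  >  k=3
[4,5] ((S\PP)\S)\NP  lex  "cat"
[1,5] (S\PP)\S  <  k=4
[0,5] S\PP  <  k=1
[5,6] S\(S\PP)  lex  "on"
[0,6] S  <  k=5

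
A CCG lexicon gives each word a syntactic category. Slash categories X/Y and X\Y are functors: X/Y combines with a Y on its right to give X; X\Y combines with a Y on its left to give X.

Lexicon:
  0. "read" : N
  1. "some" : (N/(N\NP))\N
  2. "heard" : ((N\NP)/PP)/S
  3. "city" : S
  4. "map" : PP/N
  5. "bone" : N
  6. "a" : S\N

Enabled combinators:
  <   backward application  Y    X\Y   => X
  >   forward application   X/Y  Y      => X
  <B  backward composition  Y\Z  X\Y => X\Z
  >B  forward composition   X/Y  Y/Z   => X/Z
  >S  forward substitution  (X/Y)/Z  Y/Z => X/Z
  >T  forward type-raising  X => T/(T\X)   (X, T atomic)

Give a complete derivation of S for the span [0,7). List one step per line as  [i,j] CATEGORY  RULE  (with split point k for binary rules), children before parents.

[0,1] N  lex  "read"
[1,2] (N/(N\NP))\N  lex  "some"
[0,2] N/(N\NP)  <  k=1
[2,3] ((N\NP)/PP)/S  lex  "heard"
[3,4] S  lex  "city"
[2,4] (N\NP)/PP  >  k=3
[4,5] PP/N  lex  "map"
[5,6] N  lex  "bone"
[4,6] PP  >  k=5
[2,6] N\NP  >  k=4
[0,6] N  >  k=2
[6,7] S\N  lex  "a"
[0,7] S  <  k=6

[0,7] S   <
  [0,6] N   >
    [0,2] N/(N\NP)   <
      [0,1] "read" : N
      [1,2] "some" : (N/(N\NP))\N
    [2,6] N\NP   >
      [2,4] (N\NP)/PP   >
        [2,3] "heard" : ((N\NP)/PP)/S
        [3,4] "city" : S
      [4,6] PP   >
        [4,5] "map" : PP/N
        [5,6] "bone" : N
  [6,7] "a" : S\N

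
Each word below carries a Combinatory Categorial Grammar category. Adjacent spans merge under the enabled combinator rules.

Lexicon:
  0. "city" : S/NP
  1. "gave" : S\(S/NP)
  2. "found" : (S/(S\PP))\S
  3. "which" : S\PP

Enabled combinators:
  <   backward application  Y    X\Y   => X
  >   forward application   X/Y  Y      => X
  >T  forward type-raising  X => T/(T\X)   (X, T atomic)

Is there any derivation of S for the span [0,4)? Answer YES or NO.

YES

[0,4] S   >
  [0,3] S/(S\PP)   <
    [0,2] S   <
      [0,1] "city" : S/NP
      [1,2] "gave" : S\(S/NP)
    [2,3] "found" : (S/(S\PP))\S
  [3,4] "which" : S\PP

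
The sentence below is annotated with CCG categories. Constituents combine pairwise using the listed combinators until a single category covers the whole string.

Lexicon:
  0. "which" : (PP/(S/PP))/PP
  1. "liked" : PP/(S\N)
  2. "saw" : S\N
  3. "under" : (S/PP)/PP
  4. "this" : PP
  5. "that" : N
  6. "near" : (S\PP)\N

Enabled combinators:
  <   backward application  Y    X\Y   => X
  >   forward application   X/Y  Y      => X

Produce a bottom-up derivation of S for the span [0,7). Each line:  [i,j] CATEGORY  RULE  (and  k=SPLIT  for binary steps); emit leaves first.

[0,7] S   <
  [0,5] PP   >
    [0,3] PP/(S/PP)   >
      [0,1] "which" : (PP/(S/PP))/PP
      [1,3] PP   >
        [1,2] "liked" : PP/(S\N)
        [2,3] "saw" : S\N
    [3,5] S/PP   >
      [3,4] "under" : (S/PP)/PP
      [4,5] "this" : PP
  [5,7] S\PP   <
    [5,6] "that" : N
    [6,7] "near" : (S\PP)\N

[0,1] (PP/(S/PP))/PP  lex  "which"
[1,2] PP/(S\N)  lex  "liked"
[2,3] S\N  lex  "saw"
[1,3] PP  >  k=2
[0,3] PP/(S/PP)  >  k=1
[3,4] (S/PP)/PP  lex  "under"
[4,5] PP  lex  "this"
[3,5] S/PP  >  k=4
[0,5] PP  >  k=3
[5,6] N  lex  "that"
[6,7] (S\PP)\N  lex  "near"
[5,7] S\PP  <  k=6
[0,7] S  <  k=5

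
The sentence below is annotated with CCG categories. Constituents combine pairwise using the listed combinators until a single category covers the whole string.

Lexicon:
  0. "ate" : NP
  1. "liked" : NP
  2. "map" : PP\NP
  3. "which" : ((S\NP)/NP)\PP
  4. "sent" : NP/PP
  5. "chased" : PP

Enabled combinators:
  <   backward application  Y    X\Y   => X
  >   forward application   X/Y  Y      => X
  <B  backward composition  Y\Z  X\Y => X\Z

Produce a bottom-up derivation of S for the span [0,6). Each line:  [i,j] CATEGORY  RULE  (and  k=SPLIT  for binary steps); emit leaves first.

[0,1] NP  lex  "ate"
[1,2] NP  lex  "liked"
[2,3] PP\NP  lex  "map"
[1,3] PP  <  k=2
[3,4] ((S\NP)/NP)\PP  lex  "which"
[1,4] (S\NP)/NP  <  k=3
[4,5] NP/PP  lex  "sent"
[5,6] PP  lex  "chased"
[4,6] NP  >  k=5
[1,6] S\NP  >  k=4
[0,6] S  <  k=1

[0,6] S   <
  [0,1] "ate" : NP
  [1,6] S\NP   >
    [1,4] (S\NP)/NP   <
      [1,3] PP   <
        [1,2] "liked" : NP
        [2,3] "map" : PP\NP
      [3,4] "which" : ((S\NP)/NP)\PP
    [4,6] NP   >
      [4,5] "sent" : NP/PP
      [5,6] "chased" : PP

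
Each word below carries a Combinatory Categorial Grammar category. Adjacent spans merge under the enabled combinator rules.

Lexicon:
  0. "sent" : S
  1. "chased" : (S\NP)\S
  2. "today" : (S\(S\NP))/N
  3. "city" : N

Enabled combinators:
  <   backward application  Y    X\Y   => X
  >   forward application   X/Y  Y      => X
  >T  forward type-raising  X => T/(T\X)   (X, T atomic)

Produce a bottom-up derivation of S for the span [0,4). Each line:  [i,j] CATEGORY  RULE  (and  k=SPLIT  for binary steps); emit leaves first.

[0,4] S   <
  [0,2] S\NP   <
    [0,1] "sent" : S
    [1,2] "chased" : (S\NP)\S
  [2,4] S\(S\NP)   >
    [2,3] "today" : (S\(S\NP))/N
    [3,4] "city" : N

[0,1] S  lex  "sent"
[1,2] (S\NP)\S  lex  "chased"
[0,2] S\NP  <  k=1
[2,3] (S\(S\NP))/N  lex  "today"
[3,4] N  lex  "city"
[2,4] S\(S\NP)  >  k=3
[0,4] S  <  k=2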